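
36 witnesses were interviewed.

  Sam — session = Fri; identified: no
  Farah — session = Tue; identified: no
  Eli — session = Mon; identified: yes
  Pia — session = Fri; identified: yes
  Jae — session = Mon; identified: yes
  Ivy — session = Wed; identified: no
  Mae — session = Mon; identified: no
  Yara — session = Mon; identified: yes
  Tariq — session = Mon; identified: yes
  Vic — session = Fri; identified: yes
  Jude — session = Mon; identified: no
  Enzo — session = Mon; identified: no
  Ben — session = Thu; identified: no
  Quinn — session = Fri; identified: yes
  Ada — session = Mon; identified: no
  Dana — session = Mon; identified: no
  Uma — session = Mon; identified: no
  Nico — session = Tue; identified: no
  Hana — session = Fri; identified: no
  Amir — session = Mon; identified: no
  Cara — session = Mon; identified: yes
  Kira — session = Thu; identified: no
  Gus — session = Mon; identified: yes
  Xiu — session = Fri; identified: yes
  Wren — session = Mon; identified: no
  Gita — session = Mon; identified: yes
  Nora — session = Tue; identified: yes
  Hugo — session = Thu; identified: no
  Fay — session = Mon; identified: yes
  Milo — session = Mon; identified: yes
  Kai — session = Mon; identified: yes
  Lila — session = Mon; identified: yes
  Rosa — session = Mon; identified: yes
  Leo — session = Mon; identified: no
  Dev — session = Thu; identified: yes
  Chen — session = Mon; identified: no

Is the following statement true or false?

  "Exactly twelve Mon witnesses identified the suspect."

True

'Exactly twelve Mon witnesses identified the suspect' holds iff |A ∩ B| = 12.
|A| = 22, |A ∩ B| = 12, |A ∖ B| = 10.
|A ∩ B| = 12, so the statement is true.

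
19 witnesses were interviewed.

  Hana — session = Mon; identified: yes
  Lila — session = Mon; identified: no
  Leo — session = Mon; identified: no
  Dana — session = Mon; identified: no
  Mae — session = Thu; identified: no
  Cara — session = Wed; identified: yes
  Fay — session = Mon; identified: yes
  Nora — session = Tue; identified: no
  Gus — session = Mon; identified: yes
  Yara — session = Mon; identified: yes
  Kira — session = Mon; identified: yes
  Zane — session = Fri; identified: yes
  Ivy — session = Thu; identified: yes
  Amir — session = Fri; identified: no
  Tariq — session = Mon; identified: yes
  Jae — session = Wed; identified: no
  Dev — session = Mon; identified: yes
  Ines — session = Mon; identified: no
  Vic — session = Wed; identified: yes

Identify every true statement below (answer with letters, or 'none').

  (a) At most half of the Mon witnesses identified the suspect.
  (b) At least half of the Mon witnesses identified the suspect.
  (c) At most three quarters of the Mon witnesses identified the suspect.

(b), (c)

|A| = 11, |A ∩ B| = 7, |A ∖ B| = 4.
(a) |A ∩ B| ≤ |A ∖ B|: fails.
(b) |A ∩ B| ≥ |A ∖ B|: holds.
(c) |A ∩ B| / |A| ≤ 3/4: holds.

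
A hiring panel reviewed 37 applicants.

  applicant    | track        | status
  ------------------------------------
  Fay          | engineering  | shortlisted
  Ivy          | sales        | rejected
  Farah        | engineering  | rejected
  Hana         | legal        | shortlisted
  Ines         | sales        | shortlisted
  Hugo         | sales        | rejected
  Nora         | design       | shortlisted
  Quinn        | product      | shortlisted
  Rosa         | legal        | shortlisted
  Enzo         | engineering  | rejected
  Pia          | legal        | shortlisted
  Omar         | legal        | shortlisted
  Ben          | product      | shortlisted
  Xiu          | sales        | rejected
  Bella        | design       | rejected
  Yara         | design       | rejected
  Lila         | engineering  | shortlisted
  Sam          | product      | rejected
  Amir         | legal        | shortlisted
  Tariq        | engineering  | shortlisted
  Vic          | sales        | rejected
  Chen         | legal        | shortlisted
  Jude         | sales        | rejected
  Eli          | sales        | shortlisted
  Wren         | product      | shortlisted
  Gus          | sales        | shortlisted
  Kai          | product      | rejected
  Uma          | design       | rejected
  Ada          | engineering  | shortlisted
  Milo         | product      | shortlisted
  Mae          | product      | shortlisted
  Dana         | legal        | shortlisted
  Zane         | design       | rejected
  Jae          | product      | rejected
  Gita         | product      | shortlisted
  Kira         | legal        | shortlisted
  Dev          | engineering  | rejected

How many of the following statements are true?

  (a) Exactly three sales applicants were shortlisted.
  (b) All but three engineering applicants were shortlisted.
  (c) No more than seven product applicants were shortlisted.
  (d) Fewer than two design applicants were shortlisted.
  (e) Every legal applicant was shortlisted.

5

(a) sales: |A| = 8, |A ∩ B| = 3; needs |A ∩ B| = 3 — true.
(b) engineering: |A| = 7, |A ∩ B| = 4; needs |A ∖ B| = 3 — true.
(c) product: |A| = 9, |A ∩ B| = 6; needs |A ∩ B| ≤ 7 — true.
(d) design: |A| = 5, |A ∩ B| = 1; needs |A ∩ B| < 2 — true.
(e) legal: |A| = 8, |A ∩ B| = 8; needs A ⊆ B, i.e. every element of A is in B (|A ∖ B| = 0) — true.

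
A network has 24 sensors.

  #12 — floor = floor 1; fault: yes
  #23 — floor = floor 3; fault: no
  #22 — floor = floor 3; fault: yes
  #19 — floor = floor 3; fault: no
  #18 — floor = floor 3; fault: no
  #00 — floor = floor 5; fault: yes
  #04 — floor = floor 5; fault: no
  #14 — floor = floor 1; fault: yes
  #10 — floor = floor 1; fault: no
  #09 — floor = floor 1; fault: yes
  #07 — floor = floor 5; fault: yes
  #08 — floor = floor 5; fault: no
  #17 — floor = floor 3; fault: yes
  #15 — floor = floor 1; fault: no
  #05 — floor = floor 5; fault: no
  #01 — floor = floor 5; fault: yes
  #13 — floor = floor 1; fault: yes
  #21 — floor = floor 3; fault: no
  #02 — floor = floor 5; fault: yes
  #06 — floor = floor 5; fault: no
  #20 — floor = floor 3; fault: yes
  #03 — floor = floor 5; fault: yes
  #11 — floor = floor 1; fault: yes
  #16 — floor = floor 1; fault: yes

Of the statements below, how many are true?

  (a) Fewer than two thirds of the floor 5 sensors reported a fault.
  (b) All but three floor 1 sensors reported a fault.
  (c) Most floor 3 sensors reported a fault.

1

(a) floor 5: |A| = 9, |A ∩ B| = 5; needs |A ∩ B| / |A| < 2/3 — true.
(b) floor 1: |A| = 8, |A ∩ B| = 6; needs |A ∖ B| = 3 — false.
(c) floor 3: |A| = 7, |A ∩ B| = 3; needs |A ∩ B| > |A ∖ B| — false.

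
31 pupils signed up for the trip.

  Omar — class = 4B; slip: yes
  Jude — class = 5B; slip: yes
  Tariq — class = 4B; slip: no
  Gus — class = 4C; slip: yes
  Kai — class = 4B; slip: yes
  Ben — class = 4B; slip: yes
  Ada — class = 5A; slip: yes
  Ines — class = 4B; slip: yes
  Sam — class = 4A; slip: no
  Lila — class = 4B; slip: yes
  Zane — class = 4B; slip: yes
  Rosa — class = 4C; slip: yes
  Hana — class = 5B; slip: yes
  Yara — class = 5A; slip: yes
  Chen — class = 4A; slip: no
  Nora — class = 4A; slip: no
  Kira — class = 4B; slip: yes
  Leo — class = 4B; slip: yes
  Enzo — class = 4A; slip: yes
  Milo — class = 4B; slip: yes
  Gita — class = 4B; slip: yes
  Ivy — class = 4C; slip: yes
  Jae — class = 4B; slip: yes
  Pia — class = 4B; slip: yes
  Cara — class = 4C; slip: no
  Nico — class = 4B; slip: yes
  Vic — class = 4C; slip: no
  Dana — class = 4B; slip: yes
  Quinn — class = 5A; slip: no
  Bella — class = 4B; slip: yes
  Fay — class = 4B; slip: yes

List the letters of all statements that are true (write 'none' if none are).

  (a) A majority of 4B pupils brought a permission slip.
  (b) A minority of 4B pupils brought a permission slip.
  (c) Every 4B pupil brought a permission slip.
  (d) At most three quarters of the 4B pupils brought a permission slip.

(a)

|A| = 17, |A ∩ B| = 16, |A ∖ B| = 1.
(a) |A ∩ B| > |A ∖ B|: holds.
(b) |A ∩ B| < |A ∖ B|: fails.
(c) A ⊆ B, i.e. every element of A is in B (|A ∖ B| = 0): fails.
(d) |A ∩ B| / |A| ≤ 3/4: fails.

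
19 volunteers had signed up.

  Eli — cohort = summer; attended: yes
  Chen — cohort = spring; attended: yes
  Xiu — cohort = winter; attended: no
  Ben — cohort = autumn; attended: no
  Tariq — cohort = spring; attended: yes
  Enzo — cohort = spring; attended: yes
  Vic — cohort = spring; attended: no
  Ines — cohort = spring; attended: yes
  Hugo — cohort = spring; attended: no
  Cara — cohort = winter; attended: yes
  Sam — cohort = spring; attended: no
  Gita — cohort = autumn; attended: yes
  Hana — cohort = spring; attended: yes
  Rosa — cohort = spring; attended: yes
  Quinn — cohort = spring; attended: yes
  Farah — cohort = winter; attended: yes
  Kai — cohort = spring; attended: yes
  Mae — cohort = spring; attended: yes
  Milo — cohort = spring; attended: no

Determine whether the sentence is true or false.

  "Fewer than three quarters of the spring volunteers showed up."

True

Truth condition: |A ∩ B| / |A| < 3/4.
A (the restrictor) = {Chen, Tariq, Enzo, Vic, Ines, Hugo, Sam, Hana, Rosa, Quinn, Kai, Mae, Milo}, |A| = 13.
A ∩ B = {Chen, Tariq, Enzo, Ines, Hana, Rosa, Quinn, Kai, Mae}, so |A ∩ B| = 9.
A ∖ B = {Vic, Hugo, Sam, Milo}, so |A ∖ B| = 4.
|A ∩ B|/|A| = 9/13, so the statement is true.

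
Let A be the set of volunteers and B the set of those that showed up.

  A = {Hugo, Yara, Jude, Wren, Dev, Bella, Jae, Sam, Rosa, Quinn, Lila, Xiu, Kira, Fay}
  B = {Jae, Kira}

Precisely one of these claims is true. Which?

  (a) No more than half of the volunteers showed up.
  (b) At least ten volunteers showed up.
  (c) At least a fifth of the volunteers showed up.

(a)

|A| = 14, |A ∩ B| = 2, |A ∖ B| = 12.
(a) requires |A ∩ B| ≤ |A ∖ B|: true.
(b) requires |A ∩ B| ≥ 10: false.
(c) requires |A ∩ B| / |A| ≥ 1/5: false.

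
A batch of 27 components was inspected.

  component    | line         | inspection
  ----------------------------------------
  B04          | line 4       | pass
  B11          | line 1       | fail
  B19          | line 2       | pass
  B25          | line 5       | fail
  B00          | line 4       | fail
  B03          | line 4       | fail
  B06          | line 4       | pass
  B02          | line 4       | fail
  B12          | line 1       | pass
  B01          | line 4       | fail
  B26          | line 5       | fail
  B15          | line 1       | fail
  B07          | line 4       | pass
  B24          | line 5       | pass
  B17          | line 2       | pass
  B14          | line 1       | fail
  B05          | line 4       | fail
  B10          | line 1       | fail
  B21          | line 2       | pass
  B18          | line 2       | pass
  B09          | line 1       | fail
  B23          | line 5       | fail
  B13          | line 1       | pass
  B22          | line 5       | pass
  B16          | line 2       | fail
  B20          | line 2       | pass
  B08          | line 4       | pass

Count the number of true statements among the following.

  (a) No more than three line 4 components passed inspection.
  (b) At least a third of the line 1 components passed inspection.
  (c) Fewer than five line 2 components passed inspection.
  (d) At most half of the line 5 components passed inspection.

(a) line 4: |A| = 9, |A ∩ B| = 4; needs |A ∩ B| ≤ 3 — false.
(b) line 1: |A| = 7, |A ∩ B| = 2; needs |A ∩ B| / |A| ≥ 1/3 — false.
(c) line 2: |A| = 6, |A ∩ B| = 5; needs |A ∩ B| < 5 — false.
(d) line 5: |A| = 5, |A ∩ B| = 2; needs |A ∩ B| ≤ |A ∖ B| — true.

1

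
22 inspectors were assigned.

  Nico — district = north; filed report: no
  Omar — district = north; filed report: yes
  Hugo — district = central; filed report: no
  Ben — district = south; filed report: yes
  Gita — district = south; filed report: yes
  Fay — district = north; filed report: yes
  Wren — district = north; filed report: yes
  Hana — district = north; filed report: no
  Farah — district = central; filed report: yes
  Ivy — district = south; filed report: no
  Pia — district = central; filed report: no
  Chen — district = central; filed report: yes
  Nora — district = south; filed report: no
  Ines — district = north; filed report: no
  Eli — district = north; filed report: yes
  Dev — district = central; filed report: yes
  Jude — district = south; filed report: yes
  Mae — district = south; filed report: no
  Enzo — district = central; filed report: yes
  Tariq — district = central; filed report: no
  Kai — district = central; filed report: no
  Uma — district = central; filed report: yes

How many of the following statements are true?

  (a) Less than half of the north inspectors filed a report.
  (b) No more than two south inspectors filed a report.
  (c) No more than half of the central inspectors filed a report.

(a) north: |A| = 7, |A ∩ B| = 4; needs |A ∩ B| < |A ∖ B| — false.
(b) south: |A| = 6, |A ∩ B| = 3; needs |A ∩ B| ≤ 2 — false.
(c) central: |A| = 9, |A ∩ B| = 5; needs |A ∩ B| ≤ |A ∖ B| — false.

0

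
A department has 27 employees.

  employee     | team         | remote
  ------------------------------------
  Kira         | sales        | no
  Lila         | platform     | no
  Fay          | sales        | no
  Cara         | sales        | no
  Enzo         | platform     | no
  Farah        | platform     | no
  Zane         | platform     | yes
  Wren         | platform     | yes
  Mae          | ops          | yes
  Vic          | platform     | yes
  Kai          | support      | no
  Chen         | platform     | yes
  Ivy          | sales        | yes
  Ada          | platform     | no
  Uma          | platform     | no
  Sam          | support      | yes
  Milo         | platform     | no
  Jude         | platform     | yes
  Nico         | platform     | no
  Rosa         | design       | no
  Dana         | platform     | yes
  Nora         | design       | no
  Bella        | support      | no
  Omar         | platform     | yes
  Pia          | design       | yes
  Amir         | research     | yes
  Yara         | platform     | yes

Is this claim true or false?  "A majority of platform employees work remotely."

Truth condition: |A ∩ B| > |A ∖ B|.
|A| = 15, |A ∩ B| = 8, |A ∖ B| = 7.
8 > 7, so the statement is true.

True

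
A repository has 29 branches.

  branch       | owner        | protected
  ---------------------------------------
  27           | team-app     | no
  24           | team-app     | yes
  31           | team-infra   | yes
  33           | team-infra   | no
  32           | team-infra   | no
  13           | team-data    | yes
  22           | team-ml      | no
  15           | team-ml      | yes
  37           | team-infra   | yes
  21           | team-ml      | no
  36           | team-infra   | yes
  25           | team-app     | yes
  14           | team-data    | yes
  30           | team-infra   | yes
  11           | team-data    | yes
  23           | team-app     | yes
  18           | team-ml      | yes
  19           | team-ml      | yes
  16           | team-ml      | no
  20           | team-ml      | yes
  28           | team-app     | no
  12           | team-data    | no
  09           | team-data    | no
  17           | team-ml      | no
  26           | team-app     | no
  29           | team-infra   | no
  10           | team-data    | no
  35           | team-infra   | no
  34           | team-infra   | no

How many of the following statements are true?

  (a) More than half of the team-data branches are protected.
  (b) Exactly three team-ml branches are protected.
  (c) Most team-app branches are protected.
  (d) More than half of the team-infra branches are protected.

0

(a) team-data: |A| = 6, |A ∩ B| = 3; needs |A ∩ B| > |A ∖ B| — false.
(b) team-ml: |A| = 8, |A ∩ B| = 4; needs |A ∩ B| = 3 — false.
(c) team-app: |A| = 6, |A ∩ B| = 3; needs |A ∩ B| > |A ∖ B| — false.
(d) team-infra: |A| = 9, |A ∩ B| = 4; needs |A ∩ B| > |A ∖ B| — false.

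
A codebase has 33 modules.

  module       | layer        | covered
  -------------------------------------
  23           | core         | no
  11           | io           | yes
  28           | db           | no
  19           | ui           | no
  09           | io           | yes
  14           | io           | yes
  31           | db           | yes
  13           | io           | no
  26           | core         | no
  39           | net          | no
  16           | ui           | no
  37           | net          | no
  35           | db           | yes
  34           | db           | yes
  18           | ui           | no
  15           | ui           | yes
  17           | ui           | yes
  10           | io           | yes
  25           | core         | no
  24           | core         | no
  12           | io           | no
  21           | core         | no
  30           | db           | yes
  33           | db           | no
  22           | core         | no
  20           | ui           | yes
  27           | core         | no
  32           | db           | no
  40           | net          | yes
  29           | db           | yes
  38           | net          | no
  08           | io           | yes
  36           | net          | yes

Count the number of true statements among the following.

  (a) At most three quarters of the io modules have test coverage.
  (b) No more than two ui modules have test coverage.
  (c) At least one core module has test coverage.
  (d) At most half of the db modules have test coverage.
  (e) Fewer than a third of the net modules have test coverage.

(a) io: |A| = 7, |A ∩ B| = 5; needs |A ∩ B| / |A| ≤ 3/4 — true.
(b) ui: |A| = 6, |A ∩ B| = 3; needs |A ∩ B| ≤ 2 — false.
(c) core: |A| = 7, |A ∩ B| = 0; needs A ∩ B ≠ ∅ (|A ∩ B| ≥ 1) — false.
(d) db: |A| = 8, |A ∩ B| = 5; needs |A ∩ B| ≤ |A ∖ B| — false.
(e) net: |A| = 5, |A ∩ B| = 2; needs |A ∩ B| / |A| < 1/3 — false.

1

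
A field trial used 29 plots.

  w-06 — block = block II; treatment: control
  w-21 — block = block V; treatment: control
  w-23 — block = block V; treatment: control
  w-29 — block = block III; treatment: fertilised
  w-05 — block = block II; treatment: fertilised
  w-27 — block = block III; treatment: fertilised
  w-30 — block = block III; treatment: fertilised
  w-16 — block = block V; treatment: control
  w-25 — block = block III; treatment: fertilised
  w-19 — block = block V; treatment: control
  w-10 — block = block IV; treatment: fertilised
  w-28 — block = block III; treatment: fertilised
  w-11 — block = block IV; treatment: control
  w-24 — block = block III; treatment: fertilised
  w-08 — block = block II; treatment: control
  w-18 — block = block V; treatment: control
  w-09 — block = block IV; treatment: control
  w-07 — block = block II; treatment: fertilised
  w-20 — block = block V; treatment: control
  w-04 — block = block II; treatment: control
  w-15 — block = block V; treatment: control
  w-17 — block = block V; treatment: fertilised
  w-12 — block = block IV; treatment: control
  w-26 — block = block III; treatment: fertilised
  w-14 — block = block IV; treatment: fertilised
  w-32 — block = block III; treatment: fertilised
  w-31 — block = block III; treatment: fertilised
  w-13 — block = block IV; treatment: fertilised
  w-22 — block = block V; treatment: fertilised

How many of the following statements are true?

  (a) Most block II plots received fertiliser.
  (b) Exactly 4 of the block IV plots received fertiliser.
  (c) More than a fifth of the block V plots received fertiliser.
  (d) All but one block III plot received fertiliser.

1

(a) block II: |A| = 5, |A ∩ B| = 2; needs |A ∩ B| > |A ∖ B| — false.
(b) block IV: |A| = 6, |A ∩ B| = 3; needs |A ∩ B| = 4 — false.
(c) block V: |A| = 9, |A ∩ B| = 2; needs |A ∩ B| / |A| > 1/5 — true.
(d) block III: |A| = 9, |A ∩ B| = 9; needs |A ∖ B| = 1 — false.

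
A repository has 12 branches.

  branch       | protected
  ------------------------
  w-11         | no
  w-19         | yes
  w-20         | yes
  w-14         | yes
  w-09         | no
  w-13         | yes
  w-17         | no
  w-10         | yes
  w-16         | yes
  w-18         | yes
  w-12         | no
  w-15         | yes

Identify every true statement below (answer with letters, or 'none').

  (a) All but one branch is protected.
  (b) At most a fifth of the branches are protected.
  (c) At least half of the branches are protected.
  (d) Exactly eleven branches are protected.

|A| = 12, |A ∩ B| = 8, |A ∖ B| = 4.
(a) |A ∖ B| = 1: fails.
(b) |A ∩ B| / |A| ≤ 1/5: fails.
(c) |A ∩ B| ≥ |A ∖ B|: holds.
(d) |A ∩ B| = 11: fails.

(c)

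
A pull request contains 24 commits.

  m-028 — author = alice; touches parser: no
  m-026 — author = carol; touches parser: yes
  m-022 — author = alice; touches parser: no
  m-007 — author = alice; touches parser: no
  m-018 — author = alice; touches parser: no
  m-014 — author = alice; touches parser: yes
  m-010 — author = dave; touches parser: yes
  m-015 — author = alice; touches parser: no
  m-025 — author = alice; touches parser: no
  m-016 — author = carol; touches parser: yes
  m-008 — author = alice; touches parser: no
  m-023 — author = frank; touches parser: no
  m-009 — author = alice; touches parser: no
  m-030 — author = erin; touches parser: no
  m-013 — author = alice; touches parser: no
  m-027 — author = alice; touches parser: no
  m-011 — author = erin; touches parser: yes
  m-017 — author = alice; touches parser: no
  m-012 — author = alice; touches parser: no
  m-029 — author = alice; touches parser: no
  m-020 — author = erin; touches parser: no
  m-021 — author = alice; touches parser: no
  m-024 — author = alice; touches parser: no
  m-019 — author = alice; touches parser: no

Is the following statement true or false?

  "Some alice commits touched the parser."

Truth condition: A ∩ B ≠ ∅ (|A ∩ B| ≥ 1).
|A| = 17, |A ∩ B| = 1, |A ∖ B| = 16.
So the statement is true.

True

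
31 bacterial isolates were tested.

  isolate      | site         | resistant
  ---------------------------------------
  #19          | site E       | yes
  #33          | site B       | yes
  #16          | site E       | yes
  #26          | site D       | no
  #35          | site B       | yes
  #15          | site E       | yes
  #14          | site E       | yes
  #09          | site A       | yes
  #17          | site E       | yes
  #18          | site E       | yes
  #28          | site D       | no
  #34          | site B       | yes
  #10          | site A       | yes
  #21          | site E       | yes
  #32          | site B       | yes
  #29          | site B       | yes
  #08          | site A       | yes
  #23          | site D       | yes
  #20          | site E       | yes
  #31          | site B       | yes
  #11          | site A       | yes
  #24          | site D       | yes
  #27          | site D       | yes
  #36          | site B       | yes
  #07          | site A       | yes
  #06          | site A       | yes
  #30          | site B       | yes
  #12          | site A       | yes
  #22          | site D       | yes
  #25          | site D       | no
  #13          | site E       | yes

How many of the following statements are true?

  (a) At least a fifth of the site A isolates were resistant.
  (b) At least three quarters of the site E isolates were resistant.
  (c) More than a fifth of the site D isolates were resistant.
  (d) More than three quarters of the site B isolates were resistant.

4

(a) site A: |A| = 7, |A ∩ B| = 7; needs |A ∩ B| / |A| ≥ 1/5 — true.
(b) site E: |A| = 9, |A ∩ B| = 9; needs |A ∩ B| / |A| ≥ 3/4 — true.
(c) site D: |A| = 7, |A ∩ B| = 4; needs |A ∩ B| / |A| > 1/5 — true.
(d) site B: |A| = 8, |A ∩ B| = 8; needs |A ∩ B| / |A| > 3/4 — true.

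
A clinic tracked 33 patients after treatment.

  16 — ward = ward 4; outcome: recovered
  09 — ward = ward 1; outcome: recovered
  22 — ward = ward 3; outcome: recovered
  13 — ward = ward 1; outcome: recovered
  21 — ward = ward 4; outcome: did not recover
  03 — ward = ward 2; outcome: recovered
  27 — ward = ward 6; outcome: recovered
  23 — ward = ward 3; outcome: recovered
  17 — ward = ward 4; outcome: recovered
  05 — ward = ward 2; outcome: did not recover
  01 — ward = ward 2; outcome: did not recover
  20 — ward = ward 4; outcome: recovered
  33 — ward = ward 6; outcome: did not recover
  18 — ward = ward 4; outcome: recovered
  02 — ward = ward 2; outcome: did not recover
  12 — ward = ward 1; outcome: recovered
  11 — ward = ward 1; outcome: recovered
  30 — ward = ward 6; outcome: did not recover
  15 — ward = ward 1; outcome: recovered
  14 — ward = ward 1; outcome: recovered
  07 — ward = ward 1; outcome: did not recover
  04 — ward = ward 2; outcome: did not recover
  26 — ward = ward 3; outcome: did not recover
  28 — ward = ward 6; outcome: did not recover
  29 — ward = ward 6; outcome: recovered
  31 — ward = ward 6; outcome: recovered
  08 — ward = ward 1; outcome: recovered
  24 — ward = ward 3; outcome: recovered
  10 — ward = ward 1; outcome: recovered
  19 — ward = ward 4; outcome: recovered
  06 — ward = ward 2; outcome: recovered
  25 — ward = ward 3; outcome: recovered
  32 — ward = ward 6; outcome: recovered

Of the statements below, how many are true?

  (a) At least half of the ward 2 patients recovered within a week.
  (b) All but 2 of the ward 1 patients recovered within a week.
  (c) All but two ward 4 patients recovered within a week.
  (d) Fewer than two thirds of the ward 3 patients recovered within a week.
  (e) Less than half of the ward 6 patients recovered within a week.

0

(a) ward 2: |A| = 6, |A ∩ B| = 2; needs |A ∩ B| ≥ |A ∖ B| — false.
(b) ward 1: |A| = 9, |A ∩ B| = 8; needs |A ∖ B| = 2 — false.
(c) ward 4: |A| = 6, |A ∩ B| = 5; needs |A ∖ B| = 2 — false.
(d) ward 3: |A| = 5, |A ∩ B| = 4; needs |A ∩ B| / |A| < 2/3 — false.
(e) ward 6: |A| = 7, |A ∩ B| = 4; needs |A ∩ B| < |A ∖ B| — false.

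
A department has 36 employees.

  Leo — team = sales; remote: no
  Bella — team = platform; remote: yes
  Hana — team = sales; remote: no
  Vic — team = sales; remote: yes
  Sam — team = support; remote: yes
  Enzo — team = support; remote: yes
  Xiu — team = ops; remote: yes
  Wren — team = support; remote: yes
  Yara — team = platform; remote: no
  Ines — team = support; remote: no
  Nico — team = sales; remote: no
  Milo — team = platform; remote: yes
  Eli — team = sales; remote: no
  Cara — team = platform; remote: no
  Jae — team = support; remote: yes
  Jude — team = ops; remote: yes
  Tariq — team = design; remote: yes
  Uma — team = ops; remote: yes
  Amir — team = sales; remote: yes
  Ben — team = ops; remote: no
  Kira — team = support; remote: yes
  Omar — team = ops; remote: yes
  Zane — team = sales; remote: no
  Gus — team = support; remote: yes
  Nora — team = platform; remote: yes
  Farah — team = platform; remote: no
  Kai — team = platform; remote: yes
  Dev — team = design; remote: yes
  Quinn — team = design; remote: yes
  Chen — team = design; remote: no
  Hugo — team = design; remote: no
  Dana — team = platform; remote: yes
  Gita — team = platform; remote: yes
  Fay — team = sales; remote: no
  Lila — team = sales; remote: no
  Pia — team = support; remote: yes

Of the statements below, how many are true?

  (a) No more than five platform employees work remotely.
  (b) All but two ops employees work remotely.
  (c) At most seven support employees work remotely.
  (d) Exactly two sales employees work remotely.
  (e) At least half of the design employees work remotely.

3

(a) platform: |A| = 9, |A ∩ B| = 6; needs |A ∩ B| ≤ 5 — false.
(b) ops: |A| = 5, |A ∩ B| = 4; needs |A ∖ B| = 2 — false.
(c) support: |A| = 8, |A ∩ B| = 7; needs |A ∩ B| ≤ 7 — true.
(d) sales: |A| = 9, |A ∩ B| = 2; needs |A ∩ B| = 2 — true.
(e) design: |A| = 5, |A ∩ B| = 3; needs |A ∩ B| ≥ |A ∖ B| — true.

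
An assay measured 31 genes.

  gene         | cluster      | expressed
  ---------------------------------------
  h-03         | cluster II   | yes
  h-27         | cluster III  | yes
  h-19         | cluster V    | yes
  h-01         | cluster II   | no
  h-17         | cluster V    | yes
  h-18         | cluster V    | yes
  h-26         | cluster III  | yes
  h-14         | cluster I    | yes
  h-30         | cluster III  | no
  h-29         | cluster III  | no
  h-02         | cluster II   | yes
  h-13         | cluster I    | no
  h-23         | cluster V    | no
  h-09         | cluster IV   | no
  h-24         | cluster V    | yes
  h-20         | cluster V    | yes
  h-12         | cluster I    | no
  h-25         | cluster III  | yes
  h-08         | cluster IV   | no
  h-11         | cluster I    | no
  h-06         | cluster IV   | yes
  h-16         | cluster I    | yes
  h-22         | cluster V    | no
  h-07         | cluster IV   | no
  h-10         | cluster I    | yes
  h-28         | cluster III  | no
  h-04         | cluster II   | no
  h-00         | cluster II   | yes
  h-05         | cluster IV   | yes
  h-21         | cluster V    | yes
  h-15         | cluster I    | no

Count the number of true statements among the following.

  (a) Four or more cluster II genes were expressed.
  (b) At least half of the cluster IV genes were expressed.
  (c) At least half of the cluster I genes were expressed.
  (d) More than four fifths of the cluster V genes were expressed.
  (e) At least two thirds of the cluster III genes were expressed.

0

(a) cluster II: |A| = 5, |A ∩ B| = 3; needs |A ∩ B| ≥ 4 — false.
(b) cluster IV: |A| = 5, |A ∩ B| = 2; needs |A ∩ B| ≥ |A ∖ B| — false.
(c) cluster I: |A| = 7, |A ∩ B| = 3; needs |A ∩ B| ≥ |A ∖ B| — false.
(d) cluster V: |A| = 8, |A ∩ B| = 6; needs |A ∩ B| / |A| > 4/5 — false.
(e) cluster III: |A| = 6, |A ∩ B| = 3; needs |A ∩ B| / |A| ≥ 2/3 — false.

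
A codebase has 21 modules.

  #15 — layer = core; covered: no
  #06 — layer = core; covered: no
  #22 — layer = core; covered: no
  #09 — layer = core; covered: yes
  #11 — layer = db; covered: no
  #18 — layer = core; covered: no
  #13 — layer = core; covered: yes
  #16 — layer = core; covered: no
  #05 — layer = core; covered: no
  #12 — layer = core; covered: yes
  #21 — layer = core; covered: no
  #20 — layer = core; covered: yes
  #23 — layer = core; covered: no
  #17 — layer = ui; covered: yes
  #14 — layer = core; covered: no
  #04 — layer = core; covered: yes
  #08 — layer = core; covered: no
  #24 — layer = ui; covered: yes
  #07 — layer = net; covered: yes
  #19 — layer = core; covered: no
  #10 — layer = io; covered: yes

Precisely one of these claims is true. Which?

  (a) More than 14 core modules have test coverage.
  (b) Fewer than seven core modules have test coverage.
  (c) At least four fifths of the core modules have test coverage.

|A| = 16, |A ∩ B| = 5, |A ∖ B| = 11.
(a) requires |A ∩ B| > 14: false.
(b) requires |A ∩ B| < 7: true.
(c) requires |A ∩ B| / |A| ≥ 4/5: false.

(b)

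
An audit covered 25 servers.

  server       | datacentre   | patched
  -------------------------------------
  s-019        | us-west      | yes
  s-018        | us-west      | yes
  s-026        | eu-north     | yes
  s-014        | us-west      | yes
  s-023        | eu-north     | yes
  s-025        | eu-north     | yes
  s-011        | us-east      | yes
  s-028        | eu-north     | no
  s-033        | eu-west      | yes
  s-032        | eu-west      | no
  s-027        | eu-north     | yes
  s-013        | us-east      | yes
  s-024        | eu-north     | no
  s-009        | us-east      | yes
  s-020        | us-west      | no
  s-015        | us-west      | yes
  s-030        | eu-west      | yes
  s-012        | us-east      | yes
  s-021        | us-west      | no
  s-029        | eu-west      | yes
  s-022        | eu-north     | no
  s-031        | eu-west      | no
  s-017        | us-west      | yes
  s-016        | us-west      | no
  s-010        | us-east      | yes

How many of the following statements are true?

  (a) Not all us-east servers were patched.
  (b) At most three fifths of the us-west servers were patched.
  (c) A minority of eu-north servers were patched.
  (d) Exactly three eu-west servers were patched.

(a) us-east: |A| = 5, |A ∩ B| = 5; needs A ⊄ B (|A ∖ B| ≥ 1) — false.
(b) us-west: |A| = 8, |A ∩ B| = 5; needs |A ∩ B| / |A| ≤ 3/5 — false.
(c) eu-north: |A| = 7, |A ∩ B| = 4; needs |A ∩ B| < |A ∖ B| — false.
(d) eu-west: |A| = 5, |A ∩ B| = 3; needs |A ∩ B| = 3 — true.

1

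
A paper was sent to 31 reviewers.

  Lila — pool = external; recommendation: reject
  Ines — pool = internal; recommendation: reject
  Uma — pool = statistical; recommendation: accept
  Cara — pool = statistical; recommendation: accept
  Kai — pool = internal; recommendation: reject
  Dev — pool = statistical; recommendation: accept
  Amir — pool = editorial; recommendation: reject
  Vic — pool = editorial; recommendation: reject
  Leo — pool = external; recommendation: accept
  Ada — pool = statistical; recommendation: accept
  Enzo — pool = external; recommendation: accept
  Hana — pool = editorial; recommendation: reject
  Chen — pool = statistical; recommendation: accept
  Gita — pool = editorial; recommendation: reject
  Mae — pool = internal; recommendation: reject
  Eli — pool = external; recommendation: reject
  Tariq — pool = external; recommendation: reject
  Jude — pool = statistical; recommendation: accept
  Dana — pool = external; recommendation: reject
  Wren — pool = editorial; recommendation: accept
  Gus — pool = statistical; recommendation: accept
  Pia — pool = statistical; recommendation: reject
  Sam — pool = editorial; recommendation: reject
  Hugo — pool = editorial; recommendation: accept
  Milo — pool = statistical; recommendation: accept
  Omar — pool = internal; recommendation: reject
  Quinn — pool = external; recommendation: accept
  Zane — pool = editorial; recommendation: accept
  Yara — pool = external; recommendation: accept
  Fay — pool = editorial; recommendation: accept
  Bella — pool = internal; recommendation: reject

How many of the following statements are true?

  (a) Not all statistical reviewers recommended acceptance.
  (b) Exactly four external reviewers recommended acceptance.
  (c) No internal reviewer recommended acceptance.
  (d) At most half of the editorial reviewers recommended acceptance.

(a) statistical: |A| = 9, |A ∩ B| = 8; needs A ⊄ B (|A ∖ B| ≥ 1) — true.
(b) external: |A| = 8, |A ∩ B| = 4; needs |A ∩ B| = 4 — true.
(c) internal: |A| = 5, |A ∩ B| = 0; needs A ∩ B = ∅ (|A ∩ B| = 0) — true.
(d) editorial: |A| = 9, |A ∩ B| = 4; needs |A ∩ B| ≤ |A ∖ B| — true.

4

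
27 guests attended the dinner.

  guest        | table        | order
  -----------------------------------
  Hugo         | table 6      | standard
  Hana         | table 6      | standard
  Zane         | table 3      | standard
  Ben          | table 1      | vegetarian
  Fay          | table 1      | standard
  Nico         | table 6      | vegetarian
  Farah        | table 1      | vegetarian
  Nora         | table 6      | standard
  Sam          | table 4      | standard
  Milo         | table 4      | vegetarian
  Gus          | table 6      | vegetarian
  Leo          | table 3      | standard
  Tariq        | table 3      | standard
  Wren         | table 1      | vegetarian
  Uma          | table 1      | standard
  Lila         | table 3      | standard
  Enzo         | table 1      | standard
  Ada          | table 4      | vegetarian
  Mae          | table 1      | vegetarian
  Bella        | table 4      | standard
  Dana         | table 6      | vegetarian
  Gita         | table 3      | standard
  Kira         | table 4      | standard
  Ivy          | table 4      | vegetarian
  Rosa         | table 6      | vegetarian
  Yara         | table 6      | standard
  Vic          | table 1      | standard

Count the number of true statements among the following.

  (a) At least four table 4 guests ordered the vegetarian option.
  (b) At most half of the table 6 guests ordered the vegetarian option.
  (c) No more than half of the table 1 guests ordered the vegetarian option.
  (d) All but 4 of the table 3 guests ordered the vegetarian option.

2

(a) table 4: |A| = 6, |A ∩ B| = 3; needs |A ∩ B| ≥ 4 — false.
(b) table 6: |A| = 8, |A ∩ B| = 4; needs |A ∩ B| ≤ |A ∖ B| — true.
(c) table 1: |A| = 8, |A ∩ B| = 4; needs |A ∩ B| ≤ |A ∖ B| — true.
(d) table 3: |A| = 5, |A ∩ B| = 0; needs |A ∖ B| = 4 — false.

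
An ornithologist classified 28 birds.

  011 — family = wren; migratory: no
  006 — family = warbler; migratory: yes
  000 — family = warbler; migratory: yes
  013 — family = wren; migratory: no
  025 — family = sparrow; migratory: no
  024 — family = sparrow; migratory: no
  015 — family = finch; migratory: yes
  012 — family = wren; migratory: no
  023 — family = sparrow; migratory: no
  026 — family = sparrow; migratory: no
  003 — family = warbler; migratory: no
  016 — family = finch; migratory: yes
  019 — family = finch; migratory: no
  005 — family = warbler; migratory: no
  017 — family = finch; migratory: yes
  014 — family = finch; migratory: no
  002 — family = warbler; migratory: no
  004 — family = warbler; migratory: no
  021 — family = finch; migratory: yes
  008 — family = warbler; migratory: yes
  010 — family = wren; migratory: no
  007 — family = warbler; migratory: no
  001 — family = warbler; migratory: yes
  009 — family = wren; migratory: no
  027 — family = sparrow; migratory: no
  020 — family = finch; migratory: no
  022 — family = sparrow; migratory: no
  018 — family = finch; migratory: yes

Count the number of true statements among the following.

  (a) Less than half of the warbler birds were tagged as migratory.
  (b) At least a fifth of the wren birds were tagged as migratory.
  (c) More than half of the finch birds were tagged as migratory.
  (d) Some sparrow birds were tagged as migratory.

2

(a) warbler: |A| = 9, |A ∩ B| = 4; needs |A ∩ B| < |A ∖ B| — true.
(b) wren: |A| = 5, |A ∩ B| = 0; needs |A ∩ B| / |A| ≥ 1/5 — false.
(c) finch: |A| = 8, |A ∩ B| = 5; needs |A ∩ B| > |A ∖ B| — true.
(d) sparrow: |A| = 6, |A ∩ B| = 0; needs A ∩ B ≠ ∅ (|A ∩ B| ≥ 1) — false.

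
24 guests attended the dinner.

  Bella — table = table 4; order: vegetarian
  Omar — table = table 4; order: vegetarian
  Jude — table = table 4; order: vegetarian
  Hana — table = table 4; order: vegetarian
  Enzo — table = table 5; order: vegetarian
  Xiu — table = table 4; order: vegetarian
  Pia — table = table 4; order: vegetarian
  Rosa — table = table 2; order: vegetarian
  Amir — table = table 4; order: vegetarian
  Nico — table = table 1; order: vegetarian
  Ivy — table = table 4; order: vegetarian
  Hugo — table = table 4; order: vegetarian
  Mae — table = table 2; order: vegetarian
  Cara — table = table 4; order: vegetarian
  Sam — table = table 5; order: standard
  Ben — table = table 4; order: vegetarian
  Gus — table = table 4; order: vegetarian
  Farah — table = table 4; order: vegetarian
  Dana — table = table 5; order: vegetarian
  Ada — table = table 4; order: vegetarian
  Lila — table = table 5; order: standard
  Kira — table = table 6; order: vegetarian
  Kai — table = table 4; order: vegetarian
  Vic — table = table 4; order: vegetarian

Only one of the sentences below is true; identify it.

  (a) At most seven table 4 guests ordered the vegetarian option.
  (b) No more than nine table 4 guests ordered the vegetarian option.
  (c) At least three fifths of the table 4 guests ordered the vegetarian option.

(c)

|A| = 16, |A ∩ B| = 16, |A ∖ B| = 0.
(a) requires |A ∩ B| ≤ 7: false.
(b) requires |A ∩ B| ≤ 9: false.
(c) requires |A ∩ B| / |A| ≥ 3/5: true.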